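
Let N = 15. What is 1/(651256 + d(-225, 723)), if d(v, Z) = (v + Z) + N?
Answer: 1/651769 ≈ 1.5343e-6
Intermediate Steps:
d(v, Z) = 15 + Z + v (d(v, Z) = (v + Z) + 15 = (Z + v) + 15 = 15 + Z + v)
1/(651256 + d(-225, 723)) = 1/(651256 + (15 + 723 - 225)) = 1/(651256 + 513) = 1/651769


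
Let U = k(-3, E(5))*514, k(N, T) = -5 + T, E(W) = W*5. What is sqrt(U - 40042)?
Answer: I*sqrt(29762) ≈ 172.52*I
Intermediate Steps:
E(W) = 5*W
U = 10280 (U = (-5 + 5*5)*514 = (-5 + 25)*514 = 20*514 = 10280)
sqrt(U - 40042) = sqrt(10280 - 40042) = sqrt(-29762) = I*sqrt(29762)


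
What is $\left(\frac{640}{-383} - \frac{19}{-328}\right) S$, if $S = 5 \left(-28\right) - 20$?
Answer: $\frac{4052860}{15703} \approx 258.09$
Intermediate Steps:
$S = -160$ ($S = -140 - 20 = -160$)
$\left(\frac{640}{-383} - \frac{19}{-328}\right) S = \left(\frac{640}{-383} - \frac{19}{-328}\right) \left(-160\right) = \left(640 \left(- \frac{1}{383}\right) - - \frac{19}{328}\right) \left(-160\right) = \left(- \frac{640}{383} + \frac{19}{328}\right) \left(-160\right) = \left(- \frac{202643}{125624}\right) \left(-160\right) = \frac{4052860}{15703}$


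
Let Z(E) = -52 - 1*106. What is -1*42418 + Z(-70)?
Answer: -42576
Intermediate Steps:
Z(E) = -158 (Z(E) = -52 - 106 = -158)
-1*42418 + Z(-70) = -1*42418 - 158 = -42418 - 158 = -42576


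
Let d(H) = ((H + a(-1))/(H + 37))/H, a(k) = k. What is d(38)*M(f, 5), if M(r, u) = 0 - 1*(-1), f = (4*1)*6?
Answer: 37/2850 ≈ 0.012982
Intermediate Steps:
f = 24 (f = 4*6 = 24)
M(r, u) = 1 (M(r, u) = 0 + 1 = 1)
d(H) = (-1 + H)/(H*(37 + H)) (d(H) = ((H - 1)/(H + 37))/H = ((-1 + H)/(37 + H))/H = (-1 + H)/(H*(37 + H)))
d(38)*M(f, 5) = ((-1 + 38)/(38*(37 + 38)))*1 = ((1/38)*37/75)*1 = ((1/38)*(1/75)*37)*1 = (37/2850)*1 = 37/2850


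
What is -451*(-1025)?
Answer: 462275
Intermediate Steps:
-451*(-1025) = -1*(-462275) = 462275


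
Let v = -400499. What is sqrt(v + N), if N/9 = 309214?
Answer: sqrt(2382427) ≈ 1543.5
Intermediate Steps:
N = 2782926 (N = 9*309214 = 2782926)
sqrt(v + N) = sqrt(-400499 + 2782926) = sqrt(2382427)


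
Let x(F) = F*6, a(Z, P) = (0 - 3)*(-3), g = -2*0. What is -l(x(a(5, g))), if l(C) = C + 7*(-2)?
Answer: -40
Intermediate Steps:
g = 0
a(Z, P) = 9 (a(Z, P) = -3*(-3) = 9)
x(F) = 6*F
l(C) = -14 + C (l(C) = C - 14 = -14 + C)
-l(x(a(5, g))) = -(-14 + 6*9) = -(-14 + 54) = -1*40 = -40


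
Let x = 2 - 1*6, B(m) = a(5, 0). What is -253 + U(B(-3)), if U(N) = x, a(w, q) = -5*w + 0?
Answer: -257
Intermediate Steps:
a(w, q) = -5*w
B(m) = -25 (B(m) = -5*5 = -25)
x = -4 (x = 2 - 6 = -4)
U(N) = -4
-253 + U(B(-3)) = -253 - 4 = -257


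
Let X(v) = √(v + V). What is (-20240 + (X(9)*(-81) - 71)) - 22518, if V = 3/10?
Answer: -42829 - 81*√930/10 ≈ -43076.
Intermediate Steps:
V = 3/10 (V = 3*(⅒) = 3/10 ≈ 0.30000)
X(v) = √(3/10 + v) (X(v) = √(v + 3/10) = √(3/10 + v))
(-20240 + (X(9)*(-81) - 71)) - 22518 = (-20240 + ((√(30 + 100*9)/10)*(-81) - 71)) - 22518 = (-20240 + ((√(30 + 900)/10)*(-81) - 71)) - 22518 = (-20240 + ((√930/10)*(-81) - 71)) - 22518 = (-20240 + (-81*√930/10 - 71)) - 22518 = (-20240 + (-71 - 81*√930/10)) - 22518 = (-20311 - 81*√930/10) - 22518 = -42829 - 81*√930/10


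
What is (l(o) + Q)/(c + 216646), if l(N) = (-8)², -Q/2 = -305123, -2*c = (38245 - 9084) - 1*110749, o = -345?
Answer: 61031/25744 ≈ 2.3707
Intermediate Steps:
c = 40794 (c = -((38245 - 9084) - 1*110749)/2 = -(29161 - 110749)/2 = -½*(-81588) = 40794)
Q = 610246 (Q = -2*(-305123) = 610246)
l(N) = 64
(l(o) + Q)/(c + 216646) = (64 + 610246)/(40794 + 216646) = 610310/257440 = 610310*(1/257440) = 61031/25744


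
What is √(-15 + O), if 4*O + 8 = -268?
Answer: 2*I*√21 ≈ 9.1651*I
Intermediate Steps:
O = -69 (O = -2 + (¼)*(-268) = -2 - 67 = -69)
√(-15 + O) = √(-15 - 69) = √(-84) = 2*I*√21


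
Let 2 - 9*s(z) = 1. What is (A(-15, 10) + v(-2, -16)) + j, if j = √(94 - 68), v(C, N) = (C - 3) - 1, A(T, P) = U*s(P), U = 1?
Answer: -53/9 + √26 ≈ -0.78987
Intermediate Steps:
s(z) = ⅑ (s(z) = 2/9 - ⅑*1 = 2/9 - ⅑ = ⅑)
A(T, P) = ⅑ (A(T, P) = 1*(⅑) = ⅑)
v(C, N) = -4 + C (v(C, N) = (-3 + C) - 1 = -4 + C)
j = √26 ≈ 5.0990
(A(-15, 10) + v(-2, -16)) + j = (⅑ + (-4 - 2)) + √26 = (⅑ - 6) + √26 = -53/9 + √26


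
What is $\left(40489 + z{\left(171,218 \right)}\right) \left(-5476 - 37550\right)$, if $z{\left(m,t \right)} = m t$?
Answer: $-3346002942$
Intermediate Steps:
$\left(40489 + z{\left(171,218 \right)}\right) \left(-5476 - 37550\right) = \left(40489 + 171 \cdot 218\right) \left(-5476 - 37550\right) = \left(40489 + 37278\right) \left(-43026\right) = 77767 \left(-43026\right) = -3346002942$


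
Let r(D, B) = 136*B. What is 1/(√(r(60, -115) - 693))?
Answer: -I*√16333/16333 ≈ -0.0078247*I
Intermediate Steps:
1/(√(r(60, -115) - 693)) = 1/(√(136*(-115) - 693)) = 1/(√(-15640 - 693)) = 1/(√(-16333)) = 1/(I*√16333) = -I*√16333/16333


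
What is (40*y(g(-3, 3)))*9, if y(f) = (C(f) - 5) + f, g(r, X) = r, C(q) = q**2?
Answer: 360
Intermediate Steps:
y(f) = -5 + f + f**2 (y(f) = (f**2 - 5) + f = (-5 + f**2) + f = -5 + f + f**2)
(40*y(g(-3, 3)))*9 = (40*(-5 - 3 + (-3)**2))*9 = (40*(-5 - 3 + 9))*9 = (40*1)*9 = 40*9 = 360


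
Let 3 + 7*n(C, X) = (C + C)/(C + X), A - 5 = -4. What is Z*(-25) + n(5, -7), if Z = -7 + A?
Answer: 1042/7 ≈ 148.86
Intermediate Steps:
A = 1 (A = 5 - 4 = 1)
Z = -6 (Z = -7 + 1 = -6)
n(C, X) = -3/7 + 2*C/(7*(C + X)) (n(C, X) = -3/7 + ((C + C)/(C + X))/7 = -3/7 + ((2*C)/(C + X))/7 = -3/7 + (2*C/(C + X))/7 = -3/7 + 2*C/(7*(C + X)))
Z*(-25) + n(5, -7) = -6*(-25) + (-1*5 - 3*(-7))/(7*(5 - 7)) = 150 + (1/7)*(-5 + 21)/(-2) = 150 + (1/7)*(-1/2)*16 = 150 - 8/7 = 1042/7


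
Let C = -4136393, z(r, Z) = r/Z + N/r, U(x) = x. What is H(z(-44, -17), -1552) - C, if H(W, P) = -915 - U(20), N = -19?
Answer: 4135458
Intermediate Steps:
z(r, Z) = -19/r + r/Z (z(r, Z) = r/Z - 19/r = -19/r + r/Z)
H(W, P) = -935 (H(W, P) = -915 - 1*20 = -915 - 20 = -935)
H(z(-44, -17), -1552) - C = -935 - 1*(-4136393) = -935 + 4136393 = 4135458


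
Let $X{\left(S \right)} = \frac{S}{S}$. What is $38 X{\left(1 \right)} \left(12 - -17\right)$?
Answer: $1102$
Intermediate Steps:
$X{\left(S \right)} = 1$
$38 X{\left(1 \right)} \left(12 - -17\right) = 38 \cdot 1 \left(12 - -17\right) = 38 \left(12 + 17\right) = 38 \cdot 29 = 1102$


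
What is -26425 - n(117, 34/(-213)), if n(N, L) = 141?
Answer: -26566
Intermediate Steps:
-26425 - n(117, 34/(-213)) = -26425 - 1*141 = -26425 - 141 = -26566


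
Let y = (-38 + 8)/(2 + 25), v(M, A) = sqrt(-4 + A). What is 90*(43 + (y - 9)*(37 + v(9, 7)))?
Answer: -29800 - 910*sqrt(3) ≈ -31376.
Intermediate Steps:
y = -10/9 (y = -30/27 = -30*1/27 = -10/9 ≈ -1.1111)
90*(43 + (y - 9)*(37 + v(9, 7))) = 90*(43 + (-10/9 - 9)*(37 + sqrt(-4 + 7))) = 90*(43 - 91*(37 + sqrt(3))/9) = 90*(43 + (-3367/9 - 91*sqrt(3)/9)) = 90*(-2980/9 - 91*sqrt(3)/9) = -29800 - 910*sqrt(3)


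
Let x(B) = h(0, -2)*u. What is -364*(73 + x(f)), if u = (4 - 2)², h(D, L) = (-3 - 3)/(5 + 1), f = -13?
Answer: -25116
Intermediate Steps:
h(D, L) = -1 (h(D, L) = -6/6 = -6*⅙ = -1)
u = 4 (u = 2² = 4)
x(B) = -4 (x(B) = -1*4 = -4)
-364*(73 + x(f)) = -364*(73 - 4) = -364*69 = -25116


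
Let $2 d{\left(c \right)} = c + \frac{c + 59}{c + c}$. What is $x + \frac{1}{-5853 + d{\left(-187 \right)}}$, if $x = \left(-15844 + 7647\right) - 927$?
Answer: $- \frac{20291110322}{2223927} \approx -9124.0$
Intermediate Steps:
$d{\left(c \right)} = \frac{c}{2} + \frac{59 + c}{4 c}$ ($d{\left(c \right)} = \frac{c + \frac{c + 59}{c + c}}{2} = \frac{c + \frac{59 + c}{2 c}}{2} = \frac{c}{2} + \frac{59 + c}{4 c}$)
$x = -9124$ ($x = -8197 - 927 = -9124$)
$x + \frac{1}{-5853 + d{\left(-187 \right)}} = -9124 + \frac{1}{-5853 + \frac{59 - 187 \left(1 + 2 \left(-187\right)\right)}{4 \left(-187\right)}} = -9124 + \frac{1}{-5853 + \frac{1}{4} \left(- \frac{1}{187}\right) \left(59 - 187 \left(1 - 374\right)\right)} = -9124 + \frac{1}{-5853 + \frac{1}{4} \left(- \frac{1}{187}\right) \left(59 - -69751\right)} = -9124 + \frac{1}{-5853 + \frac{1}{4} \left(- \frac{1}{187}\right) \left(59 + 69751\right)} = -9124 + \frac{1}{-5853 + \frac{1}{4} \left(- \frac{1}{187}\right) 69810} = -9124 + \frac{1}{-5853 - \frac{34905}{374}} = -9124 + \frac{1}{- \frac{2223927}{374}} = -9124 - \frac{374}{2223927} = - \frac{20291110322}{2223927}$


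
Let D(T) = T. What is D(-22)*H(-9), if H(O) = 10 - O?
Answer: -418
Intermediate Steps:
D(-22)*H(-9) = -22*(10 - 1*(-9)) = -22*(10 + 9) = -22*19 = -418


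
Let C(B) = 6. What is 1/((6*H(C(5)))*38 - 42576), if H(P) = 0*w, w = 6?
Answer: -1/42576 ≈ -2.3487e-5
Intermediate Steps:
H(P) = 0 (H(P) = 0*6 = 0)
1/((6*H(C(5)))*38 - 42576) = 1/((6*0)*38 - 42576) = 1/(0*38 - 42576) = 1/(0 - 42576) = 1/(-42576) = -1/42576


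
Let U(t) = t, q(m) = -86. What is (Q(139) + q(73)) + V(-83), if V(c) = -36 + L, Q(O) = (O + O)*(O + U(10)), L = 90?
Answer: 41390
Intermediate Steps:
Q(O) = 2*O*(10 + O) (Q(O) = (O + O)*(O + 10) = (2*O)*(10 + O) = 2*O*(10 + O))
V(c) = 54 (V(c) = -36 + 90 = 54)
(Q(139) + q(73)) + V(-83) = (2*139*(10 + 139) - 86) + 54 = (2*139*149 - 86) + 54 = (41422 - 86) + 54 = 41336 + 54 = 41390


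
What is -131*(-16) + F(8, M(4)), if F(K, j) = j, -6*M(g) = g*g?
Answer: 6280/3 ≈ 2093.3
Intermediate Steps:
M(g) = -g²/6 (M(g) = -g*g/6 = -g²/6)
-131*(-16) + F(8, M(4)) = -131*(-16) - ⅙*4² = 2096 - ⅙*16 = 2096 - 8/3 = 6280/3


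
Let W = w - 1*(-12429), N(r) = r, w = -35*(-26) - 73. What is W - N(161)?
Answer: 13105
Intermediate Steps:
w = 837 (w = 910 - 73 = 837)
W = 13266 (W = 837 - 1*(-12429) = 837 + 12429 = 13266)
W - N(161) = 13266 - 1*161 = 13266 - 161 = 13105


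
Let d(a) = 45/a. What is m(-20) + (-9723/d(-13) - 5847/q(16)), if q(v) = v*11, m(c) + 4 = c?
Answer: 7264343/2640 ≈ 2751.6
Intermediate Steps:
m(c) = -4 + c
q(v) = 11*v
m(-20) + (-9723/d(-13) - 5847/q(16)) = (-4 - 20) + (-9723/(45/(-13)) - 5847/(11*16)) = -24 + (-9723/(45*(-1/13)) - 5847/176) = -24 + (-9723/(-45/13) - 5847*1/176) = -24 + (-9723*(-13/45) - 5847/176) = -24 + (42133/15 - 5847/176) = -24 + 7327703/2640 = 7264343/2640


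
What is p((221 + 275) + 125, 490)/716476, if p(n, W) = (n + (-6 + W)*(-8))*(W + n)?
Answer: -3611861/716476 ≈ -5.0411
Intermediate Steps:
p(n, W) = (W + n)*(48 + n - 8*W) (p(n, W) = (n + (48 - 8*W))*(W + n) = (48 + n - 8*W)*(W + n) = (W + n)*(48 + n - 8*W))
p((221 + 275) + 125, 490)/716476 = (((221 + 275) + 125)² - 8*490² + 48*490 + 48*((221 + 275) + 125) - 7*490*((221 + 275) + 125))/716476 = ((496 + 125)² - 8*240100 + 23520 + 48*(496 + 125) - 7*490*(496 + 125))*(1/716476) = (621² - 1920800 + 23520 + 48*621 - 7*490*621)*(1/716476) = (385641 - 1920800 + 23520 + 29808 - 2130030)*(1/716476) = -3611861*1/716476 = -3611861/716476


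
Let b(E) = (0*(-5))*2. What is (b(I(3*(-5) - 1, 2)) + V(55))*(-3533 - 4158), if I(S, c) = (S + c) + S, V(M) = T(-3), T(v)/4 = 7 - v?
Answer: -307640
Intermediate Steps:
T(v) = 28 - 4*v (T(v) = 4*(7 - v) = 28 - 4*v)
V(M) = 40 (V(M) = 28 - 4*(-3) = 28 + 12 = 40)
I(S, c) = c + 2*S
b(E) = 0 (b(E) = 0*2 = 0)
(b(I(3*(-5) - 1, 2)) + V(55))*(-3533 - 4158) = (0 + 40)*(-3533 - 4158) = 40*(-7691) = -307640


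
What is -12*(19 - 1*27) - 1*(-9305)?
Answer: 9401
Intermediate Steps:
-12*(19 - 1*27) - 1*(-9305) = -12*(19 - 27) + 9305 = -12*(-8) + 9305 = 96 + 9305 = 9401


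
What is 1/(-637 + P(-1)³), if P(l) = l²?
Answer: -1/636 ≈ -0.0015723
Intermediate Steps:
1/(-637 + P(-1)³) = 1/(-637 + ((-1)²)³) = 1/(-637 + 1³) = 1/(-637 + 1) = 1/(-636) = -1/636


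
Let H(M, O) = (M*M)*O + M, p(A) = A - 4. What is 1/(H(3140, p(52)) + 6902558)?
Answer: 1/480166498 ≈ 2.0826e-9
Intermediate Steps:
p(A) = -4 + A
H(M, O) = M + O*M² (H(M, O) = M²*O + M = O*M² + M = M + O*M²)
1/(H(3140, p(52)) + 6902558) = 1/(3140*(1 + 3140*(-4 + 52)) + 6902558) = 1/(3140*(1 + 3140*48) + 6902558) = 1/(3140*(1 + 150720) + 6902558) = 1/(3140*150721 + 6902558) = 1/(473263940 + 6902558) = 1/480166498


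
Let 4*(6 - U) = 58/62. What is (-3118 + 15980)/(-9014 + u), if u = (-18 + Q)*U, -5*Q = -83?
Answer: -1594888/1118737 ≈ -1.4256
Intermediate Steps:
U = 715/124 (U = 6 - 29/(2*62) = 6 - 1/4*29/31 = 6 - 29/124 = 715/124 ≈ 5.7661)
Q = 83/5 (Q = -1/5*(-83) = 83/5 ≈ 16.600)
u = -1001/124 (u = (-18 + 83/5)*(715/124) = -7/5*715/124 = -1001/124 ≈ -8.0726)
(-3118 + 15980)/(-9014 + u) = (-3118 + 15980)/(-9014 - 1001/124) = 12862/(-1118737/124) = 12862*(-124/1118737) = -1594888/1118737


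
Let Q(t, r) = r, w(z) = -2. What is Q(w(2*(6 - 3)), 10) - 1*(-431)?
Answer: 441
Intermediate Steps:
Q(w(2*(6 - 3)), 10) - 1*(-431) = 10 - 1*(-431) = 10 + 431 = 441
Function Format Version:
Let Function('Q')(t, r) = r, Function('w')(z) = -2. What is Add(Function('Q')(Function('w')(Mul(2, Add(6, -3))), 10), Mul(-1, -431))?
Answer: 441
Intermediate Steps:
Add(Function('Q')(Function('w')(Mul(2, Add(6, -3))), 10), Mul(-1, -431)) = Add(10, Mul(-1, -431)) = Add(10, 431) = 441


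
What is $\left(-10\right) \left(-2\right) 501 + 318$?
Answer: $10338$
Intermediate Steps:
$\left(-10\right) \left(-2\right) 501 + 318 = 20 \cdot 501 + 318 = 10020 + 318 = 10338$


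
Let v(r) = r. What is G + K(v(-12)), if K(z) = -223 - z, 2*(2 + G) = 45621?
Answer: 45195/2 ≈ 22598.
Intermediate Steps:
G = 45617/2 (G = -2 + (1/2)*45621 = -2 + 45621/2 = 45617/2 ≈ 22809.)
G + K(v(-12)) = 45617/2 + (-223 - 1*(-12)) = 45617/2 + (-223 + 12) = 45617/2 - 211 = 45195/2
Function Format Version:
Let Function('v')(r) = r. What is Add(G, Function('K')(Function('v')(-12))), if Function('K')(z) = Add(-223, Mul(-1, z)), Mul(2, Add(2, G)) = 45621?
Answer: Rational(45195, 2) ≈ 22598.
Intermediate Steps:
G = Rational(45617, 2) (G = Add(-2, Mul(Rational(1, 2), 45621)) = Add(-2, Rational(45621, 2)) = Rational(45617, 2) ≈ 22809.)
Add(G, Function('K')(Function('v')(-12))) = Add(Rational(45617, 2), Add(-223, Mul(-1, -12))) = Add(Rational(45617, 2), Add(-223, 12)) = Add(Rational(45617, 2), -211) = Rational(45195, 2)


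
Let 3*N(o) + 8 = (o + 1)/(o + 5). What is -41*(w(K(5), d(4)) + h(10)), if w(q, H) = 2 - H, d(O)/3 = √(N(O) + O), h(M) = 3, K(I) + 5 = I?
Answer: -205 + 41*√123/3 ≈ -53.429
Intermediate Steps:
N(o) = -8/3 + (1 + o)/(3*(5 + o)) (N(o) = -8/3 + ((o + 1)/(o + 5))/3 = -8/3 + ((1 + o)/(5 + o))/3 = -8/3 + (1 + o)/(3*(5 + o)))
K(I) = -5 + I
d(O) = 3*√(O + (-39 - 7*O)/(3*(5 + O))) (d(O) = 3*√((-39 - 7*O)/(3*(5 + O)) + O) = 3*√(O + (-39 - 7*O)/(3*(5 + O))))
-41*(w(K(5), d(4)) + h(10)) = -41*((2 - √3*√((-39 + 3*4² + 8*4)/(5 + 4))) + 3) = -41*((2 - √3*√((-39 + 3*16 + 32)/9)) + 3) = -41*((2 - √3*√((-39 + 48 + 32)/9)) + 3) = -41*((2 - √3*√((⅑)*41)) + 3) = -41*((2 - √3*√(41/9)) + 3) = -41*((2 - √3*√41/3) + 3) = -41*((2 - √123/3) + 3) = -41*(5 - √123/3) = -205 + 41*√123/3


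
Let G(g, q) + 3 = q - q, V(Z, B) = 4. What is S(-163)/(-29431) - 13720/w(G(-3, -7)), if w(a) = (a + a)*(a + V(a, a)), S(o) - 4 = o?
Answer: 201897137/88293 ≈ 2286.7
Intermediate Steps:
S(o) = 4 + o
G(g, q) = -3 (G(g, q) = -3 + (q - q) = -3 + 0 = -3)
w(a) = 2*a*(4 + a) (w(a) = (a + a)*(a + 4) = (2*a)*(4 + a) = 2*a*(4 + a))
S(-163)/(-29431) - 13720/w(G(-3, -7)) = (4 - 163)/(-29431) - 13720*(-1/(6*(4 - 3))) = -159*(-1/29431) - 13720/(2*(-3)*1) = 159/29431 - 13720/(-6) = 159/29431 - 13720*(-1/6) = 159/29431 + 6860/3 = 201897137/88293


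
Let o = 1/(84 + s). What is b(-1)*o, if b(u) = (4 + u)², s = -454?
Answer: -9/370 ≈ -0.024324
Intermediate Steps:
o = -1/370 (o = 1/(84 - 454) = 1/(-370) = -1/370 ≈ -0.0027027)
b(-1)*o = (4 - 1)²*(-1/370) = 3²*(-1/370) = 9*(-1/370) = -9/370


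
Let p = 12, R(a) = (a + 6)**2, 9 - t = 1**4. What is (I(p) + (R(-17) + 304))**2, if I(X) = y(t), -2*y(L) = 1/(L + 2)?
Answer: 72233001/400 ≈ 1.8058e+5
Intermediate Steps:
t = 8 (t = 9 - 1*1**4 = 9 - 1*1 = 9 - 1 = 8)
R(a) = (6 + a)**2
y(L) = -1/(2*(2 + L)) (y(L) = -1/(2*(L + 2)) = -1/(2*(2 + L)))
I(X) = -1/20 (I(X) = -1/(4 + 2*8) = -1/(4 + 16) = -1/20)
(I(p) + (R(-17) + 304))**2 = (-1/20 + ((6 - 17)**2 + 304))**2 = (-1/20 + ((-11)**2 + 304))**2 = (-1/20 + (121 + 304))**2 = (-1/20 + 425)**2 = (8499/20)**2 = 72233001/400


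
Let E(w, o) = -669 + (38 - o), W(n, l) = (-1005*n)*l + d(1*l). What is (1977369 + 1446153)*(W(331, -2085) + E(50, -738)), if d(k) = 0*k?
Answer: 2374506183564204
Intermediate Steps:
d(k) = 0
W(n, l) = -1005*l*n (W(n, l) = (-1005*n)*l + 0 = -1005*l*n + 0 = -1005*l*n)
E(w, o) = -631 - o
(1977369 + 1446153)*(W(331, -2085) + E(50, -738)) = (1977369 + 1446153)*(-1005*(-2085)*331 + (-631 - 1*(-738))) = 3423522*(693585675 + (-631 + 738)) = 3423522*(693585675 + 107) = 3423522*693585782 = 2374506183564204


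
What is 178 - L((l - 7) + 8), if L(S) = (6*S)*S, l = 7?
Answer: -206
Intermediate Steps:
L(S) = 6*S²
178 - L((l - 7) + 8) = 178 - 6*((7 - 7) + 8)² = 178 - 6*(0 + 8)² = 178 - 6*8² = 178 - 6*64 = 178 - 1*384 = 178 - 384 = -206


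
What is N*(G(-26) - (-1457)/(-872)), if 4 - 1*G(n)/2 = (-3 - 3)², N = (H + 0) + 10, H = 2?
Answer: -171795/218 ≈ -788.05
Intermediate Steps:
N = 12 (N = (2 + 0) + 10 = 2 + 10 = 12)
G(n) = -64 (G(n) = 8 - 2*(-3 - 3)² = 8 - 2*(-6)² = 8 - 2*36 = 8 - 72 = -64)
N*(G(-26) - (-1457)/(-872)) = 12*(-64 - (-1457)/(-872)) = 12*(-64 - (-1457)*(-1)/872) = 12*(-64 - 1*1457/872) = 12*(-64 - 1457/872) = 12*(-57265/872) = -171795/218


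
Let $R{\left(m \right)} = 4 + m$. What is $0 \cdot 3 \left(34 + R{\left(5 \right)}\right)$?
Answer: $0$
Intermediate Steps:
$0 \cdot 3 \left(34 + R{\left(5 \right)}\right) = 0 \cdot 3 \left(34 + \left(4 + 5\right)\right) = 0 \left(34 + 9\right) = 0 \cdot 43 = 0$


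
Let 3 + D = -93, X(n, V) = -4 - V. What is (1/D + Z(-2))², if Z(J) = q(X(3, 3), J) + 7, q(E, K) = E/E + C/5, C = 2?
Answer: 16216729/230400 ≈ 70.385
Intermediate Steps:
q(E, K) = 7/5 (q(E, K) = E/E + 2/5 = 1 + 2*(⅕) = 1 + ⅖ = 7/5)
D = -96 (D = -3 - 93 = -96)
Z(J) = 42/5 (Z(J) = 7/5 + 7 = 42/5)
(1/D + Z(-2))² = (1/(-96) + 42/5)² = (-1/96 + 42/5)² = (4027/480)² = 16216729/230400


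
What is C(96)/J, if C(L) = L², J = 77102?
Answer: 4608/38551 ≈ 0.11953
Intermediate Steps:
C(96)/J = 96²/77102 = 9216*(1/77102) = 4608/38551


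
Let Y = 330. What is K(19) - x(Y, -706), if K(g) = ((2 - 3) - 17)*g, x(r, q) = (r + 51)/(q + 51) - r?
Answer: -7479/655 ≈ -11.418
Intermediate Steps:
x(r, q) = -r + (51 + r)/(51 + q) (x(r, q) = (51 + r)/(51 + q) - r = -r + (51 + r)/(51 + q))
K(g) = -18*g (K(g) = (-1 - 17)*g = -18*g)
K(19) - x(Y, -706) = -18*19 - (51 - 50*330 - 1*(-706)*330)/(51 - 706) = -342 - (51 - 16500 + 232980)/(-655) = -342 - (-1)*216531/655 = -342 - 1*(-216531/655) = -342 + 216531/655 = -7479/655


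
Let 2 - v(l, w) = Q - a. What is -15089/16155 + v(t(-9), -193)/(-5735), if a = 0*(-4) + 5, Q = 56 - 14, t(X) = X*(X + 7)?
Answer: -17193998/18529785 ≈ -0.92791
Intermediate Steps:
t(X) = X*(7 + X)
Q = 42
a = 5 (a = 0 + 5 = 5)
v(l, w) = -35 (v(l, w) = 2 - (42 - 1*5) = 2 - (42 - 5) = 2 - 1*37 = 2 - 37 = -35)
-15089/16155 + v(t(-9), -193)/(-5735) = -15089/16155 - 35/(-5735) = -15089*1/16155 - 35*(-1/5735) = -15089/16155 + 7/1147 = -17193998/18529785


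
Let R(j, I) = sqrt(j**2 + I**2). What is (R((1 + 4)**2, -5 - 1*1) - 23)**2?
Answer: (23 - sqrt(661))**2 ≈ 7.3437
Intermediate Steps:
R(j, I) = sqrt(I**2 + j**2)
(R((1 + 4)**2, -5 - 1*1) - 23)**2 = (sqrt((-5 - 1*1)**2 + ((1 + 4)**2)**2) - 23)**2 = (sqrt((-5 - 1)**2 + (5**2)**2) - 23)**2 = (sqrt((-6)**2 + 25**2) - 23)**2 = (sqrt(36 + 625) - 23)**2 = (sqrt(661) - 23)**2 = (-23 + sqrt(661))**2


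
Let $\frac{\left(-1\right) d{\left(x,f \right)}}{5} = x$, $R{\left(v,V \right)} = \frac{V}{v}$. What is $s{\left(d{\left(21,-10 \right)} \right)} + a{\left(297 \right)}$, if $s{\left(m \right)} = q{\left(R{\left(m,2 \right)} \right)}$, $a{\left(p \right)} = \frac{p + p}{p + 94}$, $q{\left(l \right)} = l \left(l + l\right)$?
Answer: $\frac{6551978}{4310775} \approx 1.5199$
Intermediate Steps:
$d{\left(x,f \right)} = - 5 x$
$q{\left(l \right)} = 2 l^{2}$ ($q{\left(l \right)} = l 2 l = 2 l^{2}$)
$a{\left(p \right)} = \frac{2 p}{94 + p}$
$s{\left(m \right)} = \frac{8}{m^{2}}$ ($s{\left(m \right)} = 2 \left(\frac{2}{m}\right)^{2} = 2 \frac{4}{m^{2}} = \frac{8}{m^{2}}$)
$s{\left(d{\left(21,-10 \right)} \right)} + a{\left(297 \right)} = \frac{8}{11025} + 2 \cdot 297 \frac{1}{94 + 297} = \frac{8}{11025} + 2 \cdot 297 \cdot \frac{1}{391} = 8 \cdot \frac{1}{11025} + 2 \cdot 297 \cdot \frac{1}{391} = \frac{8}{11025} + \frac{594}{391} = \frac{6551978}{4310775}$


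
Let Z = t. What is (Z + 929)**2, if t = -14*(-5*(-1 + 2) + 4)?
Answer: 889249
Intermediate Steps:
t = 14 (t = -14*(-5*1 + 4) = -14*(-5 + 4) = -14*(-1) = 14)
Z = 14
(Z + 929)**2 = (14 + 929)**2 = 943**2 = 889249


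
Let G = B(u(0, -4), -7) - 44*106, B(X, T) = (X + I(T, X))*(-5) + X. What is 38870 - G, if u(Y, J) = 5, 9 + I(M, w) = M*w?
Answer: 43334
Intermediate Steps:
I(M, w) = -9 + M*w
B(X, T) = 45 - 4*X - 5*T*X (B(X, T) = (X + (-9 + T*X))*(-5) + X = (-9 + X + T*X)*(-5) + X = (45 - 5*X - 5*T*X) + X = 45 - 4*X - 5*T*X)
G = -4464 (G = (45 - 4*5 - 5*(-7)*5) - 44*106 = (45 - 20 + 175) - 4664 = 200 - 4664 = -4464)
38870 - G = 38870 - 1*(-4464) = 38870 + 4464 = 43334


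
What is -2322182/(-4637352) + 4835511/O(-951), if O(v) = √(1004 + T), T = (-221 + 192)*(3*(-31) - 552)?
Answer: 1161091/2318676 + 4835511*√19709/19709 ≈ 34444.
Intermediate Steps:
T = 18705 (T = -29*(-93 - 552) = -29*(-645) = 18705)
O(v) = √19709 (O(v) = √(1004 + 18705) = √19709)
-2322182/(-4637352) + 4835511/O(-951) = -2322182/(-4637352) + 4835511/(√19709) = -2322182*(-1/4637352) + 4835511*(√19709/19709) = 1161091/2318676 + 4835511*√19709/19709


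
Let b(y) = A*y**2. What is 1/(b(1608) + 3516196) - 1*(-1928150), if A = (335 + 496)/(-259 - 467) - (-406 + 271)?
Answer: 81568779007179921/42304166692 ≈ 1.9282e+6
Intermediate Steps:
A = 32393/242 (A = 831/(-726) - 1*(-135) = 831*(-1/726) + 135 = -277/242 + 135 = 32393/242 ≈ 133.86)
b(y) = 32393*y**2/242
1/(b(1608) + 3516196) - 1*(-1928150) = 1/((32393/242)*1608**2 + 3516196) - 1*(-1928150) = 1/((32393/242)*2585664 + 3516196) + 1928150 = 1/(41878706976/121 + 3516196) + 1928150 = 1/(42304166692/121) + 1928150 = 121/42304166692 + 1928150 = 81568779007179921/42304166692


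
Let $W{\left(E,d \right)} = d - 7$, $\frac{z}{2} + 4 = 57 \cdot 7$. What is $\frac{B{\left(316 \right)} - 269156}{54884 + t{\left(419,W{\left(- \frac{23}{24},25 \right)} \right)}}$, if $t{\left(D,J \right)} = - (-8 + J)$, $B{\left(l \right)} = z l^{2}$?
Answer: $\frac{39308542}{27437} \approx 1432.7$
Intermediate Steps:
$z = 790$ ($z = -8 + 2 \cdot 57 \cdot 7 = -8 + 2 \cdot 399 = -8 + 798 = 790$)
$B{\left(l \right)} = 790 l^{2}$
$W{\left(E,d \right)} = -7 + d$
$t{\left(D,J \right)} = 8 - J$
$\frac{B{\left(316 \right)} - 269156}{54884 + t{\left(419,W{\left(- \frac{23}{24},25 \right)} \right)}} = \frac{790 \cdot 316^{2} - 269156}{54884 + \left(8 - \left(-7 + 25\right)\right)} = \frac{790 \cdot 99856 - 269156}{54884 + \left(8 - 18\right)} = \frac{78886240 - 269156}{54884 + \left(8 - 18\right)} = \frac{78617084}{54884 - 10} = \frac{78617084}{54874} = 78617084 \cdot \frac{1}{54874} = \frac{39308542}{27437}$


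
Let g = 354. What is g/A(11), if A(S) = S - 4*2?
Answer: 118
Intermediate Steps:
A(S) = -8 + S (A(S) = S - 8 = -8 + S)
g/A(11) = 354/(-8 + 11) = 354/3 = 354*(⅓) = 118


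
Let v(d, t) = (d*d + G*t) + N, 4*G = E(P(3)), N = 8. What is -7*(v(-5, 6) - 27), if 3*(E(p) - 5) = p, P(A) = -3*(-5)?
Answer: -147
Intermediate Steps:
P(A) = 15
E(p) = 5 + p/3
G = 5/2 (G = (5 + (⅓)*15)/4 = (5 + 5)/4 = (¼)*10 = 5/2 ≈ 2.5000)
v(d, t) = 8 + d² + 5*t/2 (v(d, t) = (d*d + 5*t/2) + 8 = (d² + 5*t/2) + 8 = 8 + d² + 5*t/2)
-7*(v(-5, 6) - 27) = -7*((8 + (-5)² + (5/2)*6) - 27) = -7*((8 + 25 + 15) - 27) = -7*(48 - 27) = -7*21 = -147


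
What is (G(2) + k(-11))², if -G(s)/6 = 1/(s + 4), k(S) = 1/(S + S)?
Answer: 529/484 ≈ 1.0930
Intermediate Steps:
k(S) = 1/(2*S)
G(s) = -6/(4 + s) (G(s) = -6/(s + 4) = -6/(4 + s))
(G(2) + k(-11))² = (-6/(4 + 2) + (½)/(-11))² = (-6/6 + (½)*(-1/11))² = (-6*⅙ - 1/22)² = (-1 - 1/22)² = (-23/22)² = 529/484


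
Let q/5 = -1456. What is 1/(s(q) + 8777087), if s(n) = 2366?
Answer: 1/8779453 ≈ 1.1390e-7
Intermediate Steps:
q = -7280 (q = 5*(-1456) = -7280)
1/(s(q) + 8777087) = 1/(2366 + 8777087) = 1/8779453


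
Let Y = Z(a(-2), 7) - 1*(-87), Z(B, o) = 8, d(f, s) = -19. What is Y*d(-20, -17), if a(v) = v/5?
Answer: -1805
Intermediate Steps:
a(v) = v/5 (a(v) = v*(⅕) = v/5)
Y = 95 (Y = 8 - 1*(-87) = 8 + 87 = 95)
Y*d(-20, -17) = 95*(-19) = -1805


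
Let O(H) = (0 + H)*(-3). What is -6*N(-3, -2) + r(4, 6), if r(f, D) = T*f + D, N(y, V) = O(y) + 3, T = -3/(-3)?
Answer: -62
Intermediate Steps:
O(H) = -3*H (O(H) = H*(-3) = -3*H)
T = 1 (T = -3*(-1/3) = 1)
N(y, V) = 3 - 3*y (N(y, V) = -3*y + 3 = 3 - 3*y)
r(f, D) = D + f (r(f, D) = 1*f + D = f + D = D + f)
-6*N(-3, -2) + r(4, 6) = -6*(3 - 3*(-3)) + (6 + 4) = -6*(3 + 9) + 10 = -6*12 + 10 = -72 + 10 = -62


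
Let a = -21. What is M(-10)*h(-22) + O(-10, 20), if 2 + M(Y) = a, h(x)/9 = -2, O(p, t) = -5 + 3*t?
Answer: 469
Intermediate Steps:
h(x) = -18 (h(x) = 9*(-2) = -18)
M(Y) = -23 (M(Y) = -2 - 21 = -23)
M(-10)*h(-22) + O(-10, 20) = -23*(-18) + (-5 + 3*20) = 414 + (-5 + 60) = 414 + 55 = 469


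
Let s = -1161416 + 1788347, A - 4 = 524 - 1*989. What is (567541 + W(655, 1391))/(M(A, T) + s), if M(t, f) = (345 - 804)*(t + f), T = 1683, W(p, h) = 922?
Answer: 568463/66033 ≈ 8.6088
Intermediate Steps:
A = -461 (A = 4 + (524 - 1*989) = 4 + (524 - 989) = 4 - 465 = -461)
s = 626931
M(t, f) = -459*f - 459*t (M(t, f) = -459*(f + t) = -459*f - 459*t)
(567541 + W(655, 1391))/(M(A, T) + s) = (567541 + 922)/((-459*1683 - 459*(-461)) + 626931) = 568463/((-772497 + 211599) + 626931) = 568463/(-560898 + 626931) = 568463/66033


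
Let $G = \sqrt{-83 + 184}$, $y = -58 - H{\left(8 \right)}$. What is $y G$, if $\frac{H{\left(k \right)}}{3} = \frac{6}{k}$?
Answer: $- \frac{241 \sqrt{101}}{4} \approx -605.5$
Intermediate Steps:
$H{\left(k \right)} = \frac{18}{k}$ ($H{\left(k \right)} = 3 \frac{6}{k} = \frac{18}{k}$)
$y = - \frac{241}{4}$ ($y = -58 - \frac{18}{8} = -58 - 18 \cdot \frac{1}{8} = -58 - \frac{9}{4} = - \frac{241}{4} \approx -60.25$)
$G = \sqrt{101} \approx 10.05$
$y G = - \frac{241 \sqrt{101}}{4}$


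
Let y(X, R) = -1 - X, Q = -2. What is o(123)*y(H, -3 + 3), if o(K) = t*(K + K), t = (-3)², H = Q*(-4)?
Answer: -19926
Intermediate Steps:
H = 8 (H = -2*(-4) = 8)
t = 9
o(K) = 18*K (o(K) = 9*(K + K) = 9*(2*K) = 18*K)
o(123)*y(H, -3 + 3) = (18*123)*(-1 - 1*8) = 2214*(-1 - 8) = 2214*(-9) = -19926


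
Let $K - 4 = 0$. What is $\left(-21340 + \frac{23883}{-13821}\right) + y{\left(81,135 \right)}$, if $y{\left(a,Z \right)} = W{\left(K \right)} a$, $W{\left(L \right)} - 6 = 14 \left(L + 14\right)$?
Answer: $- \frac{2044255}{4607} \approx -443.73$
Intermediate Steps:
$K = 4$ ($K = 4 + 0 = 4$)
$W{\left(L \right)} = 202 + 14 L$ ($W{\left(L \right)} = 6 + 14 \left(L + 14\right) = 6 + 14 \left(14 + L\right) = 6 + \left(196 + 14 L\right) = 202 + 14 L$)
$y{\left(a,Z \right)} = 258 a$ ($y{\left(a,Z \right)} = \left(202 + 14 \cdot 4\right) a = \left(202 + 56\right) a = 258 a$)
$\left(-21340 + \frac{23883}{-13821}\right) + y{\left(81,135 \right)} = \left(-21340 + \frac{23883}{-13821}\right) + 258 \cdot 81 = \left(-21340 + 23883 \left(- \frac{1}{13821}\right)\right) + 20898 = \left(-21340 - \frac{7961}{4607}\right) + 20898 = - \frac{98321341}{4607} + 20898 = - \frac{2044255}{4607}$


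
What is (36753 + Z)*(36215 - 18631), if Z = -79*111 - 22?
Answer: 491683808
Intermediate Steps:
Z = -8791 (Z = -8769 - 22 = -8791)
(36753 + Z)*(36215 - 18631) = (36753 - 8791)*(36215 - 18631) = 27962*17584 = 491683808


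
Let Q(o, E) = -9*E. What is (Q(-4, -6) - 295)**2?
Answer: 58081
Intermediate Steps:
(Q(-4, -6) - 295)**2 = (-9*(-6) - 295)**2 = (54 - 295)**2 = (-241)**2 = 58081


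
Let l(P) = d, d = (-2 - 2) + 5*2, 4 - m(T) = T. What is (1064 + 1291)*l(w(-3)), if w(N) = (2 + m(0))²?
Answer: 14130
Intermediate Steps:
m(T) = 4 - T
d = 6 (d = -4 + 10 = 6)
w(N) = 36 (w(N) = (2 + (4 - 1*0))² = (2 + (4 + 0))² = (2 + 4)² = 6² = 36)
l(P) = 6
(1064 + 1291)*l(w(-3)) = (1064 + 1291)*6 = 2355*6 = 14130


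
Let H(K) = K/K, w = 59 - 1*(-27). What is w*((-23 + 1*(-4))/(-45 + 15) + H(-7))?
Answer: 817/5 ≈ 163.40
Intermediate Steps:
w = 86 (w = 59 + 27 = 86)
H(K) = 1
w*((-23 + 1*(-4))/(-45 + 15) + H(-7)) = 86*((-23 + 1*(-4))/(-45 + 15) + 1) = 86*((-23 - 4)/(-30) + 1) = 86*(-27*(-1/30) + 1) = 86*(9/10 + 1) = 86*(19/10) = 817/5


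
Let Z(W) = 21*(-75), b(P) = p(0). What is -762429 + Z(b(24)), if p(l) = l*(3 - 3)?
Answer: -764004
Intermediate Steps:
p(l) = 0 (p(l) = l*0 = 0)
b(P) = 0
Z(W) = -1575
-762429 + Z(b(24)) = -762429 - 1575 = -764004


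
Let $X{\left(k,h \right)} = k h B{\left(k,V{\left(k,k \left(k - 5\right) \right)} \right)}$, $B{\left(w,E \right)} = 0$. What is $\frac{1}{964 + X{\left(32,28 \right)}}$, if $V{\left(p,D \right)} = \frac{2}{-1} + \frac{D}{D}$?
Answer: $\frac{1}{964} \approx 0.0010373$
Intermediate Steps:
$V{\left(p,D \right)} = -1$ ($V{\left(p,D \right)} = 2 \left(-1\right) + 1 = -2 + 1 = -1$)
$X{\left(k,h \right)} = 0$ ($X{\left(k,h \right)} = k h 0 = h k 0 = 0$)
$\frac{1}{964 + X{\left(32,28 \right)}} = \frac{1}{964 + 0} = \frac{1}{964}$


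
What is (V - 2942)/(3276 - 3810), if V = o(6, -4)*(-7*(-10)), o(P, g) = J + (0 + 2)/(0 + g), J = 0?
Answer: 2977/534 ≈ 5.5749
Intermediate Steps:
o(P, g) = 2/g (o(P, g) = 0 + (0 + 2)/(0 + g) = 0 + 2/g = 2/g)
V = -35 (V = (2/(-4))*(-7*(-10)) = (2*(-¼))*70 = -½*70 = -35)
(V - 2942)/(3276 - 3810) = (-35 - 2942)/(3276 - 3810) = -2977/(-534) = -2977*(-1/534) = 2977/534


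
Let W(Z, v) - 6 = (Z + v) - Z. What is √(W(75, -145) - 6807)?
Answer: I*√6946 ≈ 83.343*I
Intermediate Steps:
W(Z, v) = 6 + v (W(Z, v) = 6 + ((Z + v) - Z) = 6 + v)
√(W(75, -145) - 6807) = √((6 - 145) - 6807) = √(-139 - 6807) = √(-6946) = I*√6946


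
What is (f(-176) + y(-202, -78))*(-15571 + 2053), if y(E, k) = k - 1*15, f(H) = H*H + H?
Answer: -415097226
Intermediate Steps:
f(H) = H + H² (f(H) = H² + H = H + H²)
y(E, k) = -15 + k (y(E, k) = k - 15 = -15 + k)
(f(-176) + y(-202, -78))*(-15571 + 2053) = (-176*(1 - 176) + (-15 - 78))*(-15571 + 2053) = (-176*(-175) - 93)*(-13518) = (30800 - 93)*(-13518) = 30707*(-13518) = -415097226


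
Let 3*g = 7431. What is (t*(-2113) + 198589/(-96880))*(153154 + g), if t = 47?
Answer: -213913659364677/13840 ≈ -1.5456e+10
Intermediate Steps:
g = 2477 (g = (⅓)*7431 = 2477)
(t*(-2113) + 198589/(-96880))*(153154 + g) = (47*(-2113) + 198589/(-96880))*(153154 + 2477) = (-99311 + 198589*(-1/96880))*155631 = (-99311 - 198589/96880)*155631 = -9621448269/96880*155631 = -213913659364677/13840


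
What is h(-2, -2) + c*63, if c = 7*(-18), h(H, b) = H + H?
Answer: -7942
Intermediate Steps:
h(H, b) = 2*H
c = -126
h(-2, -2) + c*63 = 2*(-2) - 126*63 = -4 - 7938 = -7942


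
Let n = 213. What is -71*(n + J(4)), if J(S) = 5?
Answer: -15478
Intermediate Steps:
-71*(n + J(4)) = -71*(213 + 5) = -71*218 = -15478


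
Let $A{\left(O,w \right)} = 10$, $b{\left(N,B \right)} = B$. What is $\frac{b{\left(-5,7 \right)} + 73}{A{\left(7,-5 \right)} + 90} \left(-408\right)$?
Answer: $- \frac{1632}{5} \approx -326.4$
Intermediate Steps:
$\frac{b{\left(-5,7 \right)} + 73}{A{\left(7,-5 \right)} + 90} \left(-408\right) = \frac{7 + 73}{10 + 90} \left(-408\right) = \frac{80}{100} \left(-408\right) = 80 \cdot \frac{1}{100} \left(-408\right) = \frac{4}{5} \left(-408\right) = - \frac{1632}{5}$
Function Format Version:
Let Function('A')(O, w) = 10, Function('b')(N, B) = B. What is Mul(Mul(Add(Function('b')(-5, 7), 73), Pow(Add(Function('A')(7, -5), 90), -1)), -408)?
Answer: Rational(-1632, 5) ≈ -326.40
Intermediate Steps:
Mul(Mul(Add(Function('b')(-5, 7), 73), Pow(Add(Function('A')(7, -5), 90), -1)), -408) = Mul(Mul(Add(7, 73), Pow(Add(10, 90), -1)), -408) = Mul(Mul(80, Pow(100, -1)), -408) = Mul(Mul(80, Rational(1, 100)), -408) = Mul(Rational(4, 5), -408) = Rational(-1632, 5)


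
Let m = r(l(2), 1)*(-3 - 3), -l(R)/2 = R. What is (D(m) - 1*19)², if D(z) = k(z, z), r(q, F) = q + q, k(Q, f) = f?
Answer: 841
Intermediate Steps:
l(R) = -2*R
r(q, F) = 2*q
m = 48 (m = (2*(-2*2))*(-3 - 3) = (2*(-4))*(-6) = -8*(-6) = 48)
D(z) = z
(D(m) - 1*19)² = (48 - 1*19)² = (48 - 19)² = 29² = 841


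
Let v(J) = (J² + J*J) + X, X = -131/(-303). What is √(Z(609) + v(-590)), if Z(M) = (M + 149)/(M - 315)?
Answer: √3131967407694/2121 ≈ 834.39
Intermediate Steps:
X = 131/303 (X = -131*(-1/303) = 131/303 ≈ 0.43234)
Z(M) = (149 + M)/(-315 + M)
v(J) = 131/303 + 2*J² (v(J) = (J² + J*J) + 131/303 = (J² + J²) + 131/303 = 2*J² + 131/303 = 131/303 + 2*J²)
√(Z(609) + v(-590)) = √((149 + 609)/(-315 + 609) + (131/303 + 2*(-590)²)) = √(758/294 + (131/303 + 2*348100)) = √((1/294)*758 + (131/303 + 696200)) = √(379/147 + 210948731/303) = √(10336526098/14847) = √3131967407694/2121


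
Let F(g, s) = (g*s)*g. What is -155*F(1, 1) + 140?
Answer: -15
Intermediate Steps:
F(g, s) = s*g²
-155*F(1, 1) + 140 = -155*1² + 140 = -155 + 140 = -15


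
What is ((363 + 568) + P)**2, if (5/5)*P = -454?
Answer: 227529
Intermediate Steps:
P = -454
((363 + 568) + P)**2 = ((363 + 568) - 454)**2 = (931 - 454)**2 = 477**2 = 227529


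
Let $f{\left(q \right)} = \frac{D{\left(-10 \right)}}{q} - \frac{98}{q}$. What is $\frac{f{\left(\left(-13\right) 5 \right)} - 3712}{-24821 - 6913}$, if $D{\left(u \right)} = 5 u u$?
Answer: $\frac{120841}{1031355} \approx 0.11717$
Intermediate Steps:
$D{\left(u \right)} = 5 u^{2}$
$f{\left(q \right)} = \frac{402}{q}$ ($f{\left(q \right)} = \frac{5 \left(-10\right)^{2}}{q} - \frac{98}{q} = \frac{5 \cdot 100}{q} - \frac{98}{q} = \frac{500}{q} - \frac{98}{q} = \frac{402}{q}$)
$\frac{f{\left(\left(-13\right) 5 \right)} - 3712}{-24821 - 6913} = \frac{\frac{402}{\left(-13\right) 5} - 3712}{-24821 - 6913} = \frac{\frac{402}{-65} - 3712}{-31734} = \left(402 \left(- \frac{1}{65}\right) - 3712\right) \left(- \frac{1}{31734}\right) = \left(- \frac{402}{65} - 3712\right) \left(- \frac{1}{31734}\right) = \left(- \frac{241682}{65}\right) \left(- \frac{1}{31734}\right) = \frac{120841}{1031355}$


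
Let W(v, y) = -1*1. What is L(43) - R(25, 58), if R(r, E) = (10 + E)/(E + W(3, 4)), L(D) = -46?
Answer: -2690/57 ≈ -47.193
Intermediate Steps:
W(v, y) = -1
R(r, E) = (10 + E)/(-1 + E) (R(r, E) = (10 + E)/(E - 1) = (10 + E)/(-1 + E))
L(43) - R(25, 58) = -46 - (10 + 58)/(-1 + 58) = -46 - 68/57 = -2690/57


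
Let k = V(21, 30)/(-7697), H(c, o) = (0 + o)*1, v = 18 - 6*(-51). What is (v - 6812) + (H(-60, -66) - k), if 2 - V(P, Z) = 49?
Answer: -50446185/7697 ≈ -6554.0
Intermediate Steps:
V(P, Z) = -47 (V(P, Z) = 2 - 1*49 = 2 - 49 = -47)
v = 324 (v = 18 + 306 = 324)
H(c, o) = o (H(c, o) = o*1 = o)
k = 47/7697 (k = -47/(-7697) = -47*(-1/7697) = 47/7697 ≈ 0.0061063)
(v - 6812) + (H(-60, -66) - k) = (324 - 6812) + (-66 - 1*47/7697) = -6488 + (-66 - 47/7697) = -6488 - 508049/7697 = -50446185/7697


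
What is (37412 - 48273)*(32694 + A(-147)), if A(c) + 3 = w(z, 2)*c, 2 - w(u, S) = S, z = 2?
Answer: -355056951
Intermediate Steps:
w(u, S) = 2 - S
A(c) = -3 (A(c) = -3 + (2 - 1*2)*c = -3 + (2 - 2)*c = -3 + 0*c = -3 + 0 = -3)
(37412 - 48273)*(32694 + A(-147)) = (37412 - 48273)*(32694 - 3) = -10861*32691 = -355056951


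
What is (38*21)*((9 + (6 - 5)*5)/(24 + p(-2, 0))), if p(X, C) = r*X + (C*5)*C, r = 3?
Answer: 1862/3 ≈ 620.67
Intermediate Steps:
p(X, C) = 3*X + 5*C² (p(X, C) = 3*X + (C*5)*C = 3*X + (5*C)*C = 3*X + 5*C²)
(38*21)*((9 + (6 - 5)*5)/(24 + p(-2, 0))) = (38*21)*((9 + (6 - 5)*5)/(24 + (3*(-2) + 5*0²))) = 798*((9 + 1*5)/(24 + (-6 + 5*0))) = 798*((9 + 5)/(24 + (-6 + 0))) = 798*(14/(24 - 6)) = 798*(14/18) = 798*(14*(1/18)) = 798*(7/9) = 1862/3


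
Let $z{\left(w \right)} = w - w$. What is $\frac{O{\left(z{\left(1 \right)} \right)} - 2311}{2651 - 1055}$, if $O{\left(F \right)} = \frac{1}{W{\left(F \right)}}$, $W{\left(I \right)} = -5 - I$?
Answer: $- \frac{963}{665} \approx -1.4481$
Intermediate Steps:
$z{\left(w \right)} = 0$
$O{\left(F \right)} = \frac{1}{-5 - F}$
$\frac{O{\left(z{\left(1 \right)} \right)} - 2311}{2651 - 1055} = \frac{- \frac{1}{5 + 0} - 2311}{2651 - 1055} = \frac{- \frac{1}{5} - 2311}{1596} = \left(\left(-1\right) \frac{1}{5} - 2311\right) \frac{1}{1596} = \left(- \frac{1}{5} - 2311\right) \frac{1}{1596} = \left(- \frac{11556}{5}\right) \frac{1}{1596} = - \frac{963}{665}$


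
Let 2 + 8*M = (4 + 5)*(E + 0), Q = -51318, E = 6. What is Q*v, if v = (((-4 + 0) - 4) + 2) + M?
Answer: -25659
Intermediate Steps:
M = 13/2 (M = -1/4 + ((4 + 5)*(6 + 0))/8 = -1/4 + (9*6)/8 = -1/4 + (1/8)*54 = -1/4 + 27/4 = 13/2 ≈ 6.5000)
v = 1/2 (v = (((-4 + 0) - 4) + 2) + 13/2 = ((-4 - 4) + 2) + 13/2 = (-8 + 2) + 13/2 = -6 + 13/2 = 1/2 ≈ 0.50000)
Q*v = -51318*1/2 = -25659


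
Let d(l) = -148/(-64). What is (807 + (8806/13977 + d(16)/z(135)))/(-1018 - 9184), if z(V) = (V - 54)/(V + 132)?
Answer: -546949789/6844480992 ≈ -0.079911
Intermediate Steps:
z(V) = (-54 + V)/(132 + V)
d(l) = 37/16 (d(l) = -148*(-1/64) = 37/16)
(807 + (8806/13977 + d(16)/z(135)))/(-1018 - 9184) = (807 + (8806/13977 + 37/(16*(((-54 + 135)/(132 + 135))))))/(-1018 - 9184) = (807 + (8806*(1/13977) + 37/(16*((81/267)))))/(-10202) = (807 + (8806/13977 + 37/(16*(((1/267)*81)))))*(-1/10202) = (807 + (8806/13977 + 37/(16*(27/89))))*(-1/10202) = (807 + (8806/13977 + (37/16)*(89/27)))*(-1/10202) = (807 + (8806/13977 + 3293/432))*(-1/10202) = (807 + 5536717/670896)*(-1/10202) = (546949789/670896)*(-1/10202) = -546949789/6844480992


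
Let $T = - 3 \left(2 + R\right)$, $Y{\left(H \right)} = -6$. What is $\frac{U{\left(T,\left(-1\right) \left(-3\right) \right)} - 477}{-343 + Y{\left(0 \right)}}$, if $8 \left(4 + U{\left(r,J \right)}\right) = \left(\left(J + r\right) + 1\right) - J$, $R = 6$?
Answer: $\frac{3871}{2792} \approx 1.3865$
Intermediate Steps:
$T = -24$ ($T = - 3 \left(2 + 6\right) = \left(-3\right) 8 = -24$)
$U{\left(r,J \right)} = - \frac{31}{8} + \frac{r}{8}$ ($U{\left(r,J \right)} = -4 + \frac{\left(\left(J + r\right) + 1\right) - J}{8} = -4 + \frac{\left(1 + J + r\right) - J}{8} = -4 + \frac{1 + r}{8} = -4 + \left(\frac{1}{8} + \frac{r}{8}\right) = - \frac{31}{8} + \frac{r}{8}$)
$\frac{U{\left(T,\left(-1\right) \left(-3\right) \right)} - 477}{-343 + Y{\left(0 \right)}} = \frac{\left(- \frac{31}{8} + \frac{1}{8} \left(-24\right)\right) - 477}{-343 - 6} = \frac{\left(- \frac{31}{8} - 3\right) - 477}{-349} = \left(- \frac{55}{8} - 477\right) \left(- \frac{1}{349}\right) = \left(- \frac{3871}{8}\right) \left(- \frac{1}{349}\right) = \frac{3871}{2792}$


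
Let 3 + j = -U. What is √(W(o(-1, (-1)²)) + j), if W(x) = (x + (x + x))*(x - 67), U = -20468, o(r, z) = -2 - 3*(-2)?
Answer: √19709 ≈ 140.39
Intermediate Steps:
o(r, z) = 4 (o(r, z) = -2 + 6 = 4)
W(x) = 3*x*(-67 + x) (W(x) = (x + 2*x)*(-67 + x) = (3*x)*(-67 + x) = 3*x*(-67 + x))
j = 20465 (j = -3 - 1*(-20468) = -3 + 20468 = 20465)
√(W(o(-1, (-1)²)) + j) = √(3*4*(-67 + 4) + 20465) = √(3*4*(-63) + 20465) = √(-756 + 20465) = √19709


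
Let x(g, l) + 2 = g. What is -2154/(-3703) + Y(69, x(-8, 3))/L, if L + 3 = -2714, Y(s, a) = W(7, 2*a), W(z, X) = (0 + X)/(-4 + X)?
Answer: 35095993/60366306 ≈ 0.58138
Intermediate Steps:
x(g, l) = -2 + g
W(z, X) = X/(-4 + X)
Y(s, a) = 2*a/(-4 + 2*a) (Y(s, a) = (2*a)/(-4 + 2*a) = 2*a/(-4 + 2*a))
L = -2717 (L = -3 - 2714 = -2717)
-2154/(-3703) + Y(69, x(-8, 3))/L = -2154/(-3703) + ((-2 - 8)/(-2 + (-2 - 8)))/(-2717) = -2154*(-1/3703) - 10/(-2 - 10)*(-1/2717) = 2154/3703 - 10/(-12)*(-1/2717) = 2154/3703 - 10*(-1/12)*(-1/2717) = 2154/3703 + (⅚)*(-1/2717) = 2154/3703 - 5/16302 = 35095993/60366306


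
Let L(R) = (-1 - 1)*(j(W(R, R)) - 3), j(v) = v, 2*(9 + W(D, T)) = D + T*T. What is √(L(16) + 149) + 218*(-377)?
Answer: -82186 + 3*I*√11 ≈ -82186.0 + 9.9499*I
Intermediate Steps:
W(D, T) = -9 + D/2 + T²/2 (W(D, T) = -9 + (D + T*T)/2 = -9 + (D + T²)/2 = -9 + (D/2 + T²/2) = -9 + D/2 + T²/2)
L(R) = 24 - R - R² (L(R) = (-1 - 1)*((-9 + R/2 + R²/2) - 3) = -2*(-12 + R/2 + R²/2) = 24 - R - R²)
√(L(16) + 149) + 218*(-377) = √((24 - 1*16 - 1*16²) + 149) + 218*(-377) = √((24 - 16 - 1*256) + 149) - 82186 = √((24 - 16 - 256) + 149) - 82186 = √(-248 + 149) - 82186 = √(-99) - 82186 = 3*I*√11 - 82186 = -82186 + 3*I*√11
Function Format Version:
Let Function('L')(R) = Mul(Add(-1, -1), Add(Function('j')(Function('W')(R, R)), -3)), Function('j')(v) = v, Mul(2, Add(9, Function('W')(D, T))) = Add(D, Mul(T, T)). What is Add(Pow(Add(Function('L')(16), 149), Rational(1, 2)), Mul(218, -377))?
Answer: Add(-82186, Mul(3, I, Pow(11, Rational(1, 2)))) ≈ Add(-82186., Mul(9.9499, I))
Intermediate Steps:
Function('W')(D, T) = Add(-9, Mul(Rational(1, 2), D), Mul(Rational(1, 2), Pow(T, 2))) (Function('W')(D, T) = Add(-9, Mul(Rational(1, 2), Add(D, Mul(T, T)))) = Add(-9, Mul(Rational(1, 2), Add(D, Pow(T, 2)))) = Add(-9, Add(Mul(Rational(1, 2), D), Mul(Rational(1, 2), Pow(T, 2)))) = Add(-9, Mul(Rational(1, 2), D), Mul(Rational(1, 2), Pow(T, 2))))
Function('L')(R) = Add(24, Mul(-1, R), Mul(-1, Pow(R, 2))) (Function('L')(R) = Mul(Add(-1, -1), Add(Add(-9, Mul(Rational(1, 2), R), Mul(Rational(1, 2), Pow(R, 2))), -3)) = Mul(-2, Add(-12, Mul(Rational(1, 2), R), Mul(Rational(1, 2), Pow(R, 2)))) = Add(24, Mul(-1, R), Mul(-1, Pow(R, 2))))
Add(Pow(Add(Function('L')(16), 149), Rational(1, 2)), Mul(218, -377)) = Add(Pow(Add(Add(24, Mul(-1, 16), Mul(-1, Pow(16, 2))), 149), Rational(1, 2)), Mul(218, -377)) = Add(Pow(Add(Add(24, -16, Mul(-1, 256)), 149), Rational(1, 2)), -82186) = Add(Pow(Add(Add(24, -16, -256), 149), Rational(1, 2)), -82186) = Add(Pow(Add(-248, 149), Rational(1, 2)), -82186) = Add(Pow(-99, Rational(1, 2)), -82186) = Add(Mul(3, I, Pow(11, Rational(1, 2))), -82186) = Add(-82186, Mul(3, I, Pow(11, Rational(1, 2))))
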